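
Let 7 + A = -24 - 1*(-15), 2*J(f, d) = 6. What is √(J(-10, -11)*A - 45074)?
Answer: I*√45122 ≈ 212.42*I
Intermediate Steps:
J(f, d) = 3 (J(f, d) = (½)*6 = 3)
A = -16 (A = -7 + (-24 - 1*(-15)) = -7 + (-24 + 15) = -7 - 9 = -16)
√(J(-10, -11)*A - 45074) = √(3*(-16) - 45074) = √(-48 - 45074) = √(-45122) = I*√45122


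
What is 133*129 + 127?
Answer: 17284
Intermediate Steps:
133*129 + 127 = 17157 + 127 = 17284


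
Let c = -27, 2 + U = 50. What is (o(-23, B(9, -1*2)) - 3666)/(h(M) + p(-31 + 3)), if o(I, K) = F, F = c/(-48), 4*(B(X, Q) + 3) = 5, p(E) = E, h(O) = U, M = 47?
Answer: -58647/320 ≈ -183.27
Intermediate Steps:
U = 48 (U = -2 + 50 = 48)
h(O) = 48
B(X, Q) = -7/4 (B(X, Q) = -3 + (¼)*5 = -3 + 5/4 = -7/4)
F = 9/16 (F = -27/(-48) = -27*(-1/48) = 9/16 ≈ 0.56250)
o(I, K) = 9/16
(o(-23, B(9, -1*2)) - 3666)/(h(M) + p(-31 + 3)) = (9/16 - 3666)/(48 + (-31 + 3)) = -58647/(16*(48 - 28)) = -58647/16/20 = -58647/16*1/20 = -58647/320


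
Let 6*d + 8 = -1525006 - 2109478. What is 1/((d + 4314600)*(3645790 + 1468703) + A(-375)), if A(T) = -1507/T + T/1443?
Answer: 180375/3421514288146388242 ≈ 5.2718e-14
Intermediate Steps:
d = -1817246/3 (d = -4/3 + (-1525006 - 2109478)/6 = -4/3 + (1/6)*(-3634484) = -4/3 - 1817242/3 = -1817246/3 ≈ -6.0575e+5)
A(T) = -1507/T + T/1443 (A(T) = -1507/T + T*(1/1443) = -1507/T + T/1443)
1/((d + 4314600)*(3645790 + 1468703) + A(-375)) = 1/((-1817246/3 + 4314600)*(3645790 + 1468703) + (-1507/(-375) + (1/1443)*(-375))) = 1/((11126554/3)*5114493 + (-1507*(-1/375) - 125/481)) = 1/(18968894182374 + (1507/375 - 125/481)) = 1/(18968894182374 + 677992/180375) = 1/(3421514288146388242/180375) = 180375/3421514288146388242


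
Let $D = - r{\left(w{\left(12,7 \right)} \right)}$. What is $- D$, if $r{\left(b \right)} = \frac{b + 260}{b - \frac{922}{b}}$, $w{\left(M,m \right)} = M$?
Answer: $- \frac{1632}{389} \approx -4.1954$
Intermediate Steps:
$r{\left(b \right)} = \frac{260 + b}{b - \frac{922}{b}}$
$D = \frac{1632}{389}$ ($D = - \frac{12 \left(260 + 12\right)}{-922 + 12^{2}} = - \frac{12 \cdot 272}{-922 + 144} = - \frac{12 \cdot 272}{-778} = - \frac{12 \left(-1\right) 272}{778} = \left(-1\right) \left(- \frac{1632}{389}\right) = \frac{1632}{389} \approx 4.1954$)
$- D = \left(-1\right) \frac{1632}{389} = - \frac{1632}{389}$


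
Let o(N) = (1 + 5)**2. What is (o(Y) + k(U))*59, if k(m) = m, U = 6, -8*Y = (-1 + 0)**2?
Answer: 2478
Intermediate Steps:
Y = -1/8 (Y = -(-1 + 0)**2/8 = -1/8*(-1)**2 = -1/8*1 = -1/8 ≈ -0.12500)
o(N) = 36 (o(N) = 6**2 = 36)
(o(Y) + k(U))*59 = (36 + 6)*59 = 42*59 = 2478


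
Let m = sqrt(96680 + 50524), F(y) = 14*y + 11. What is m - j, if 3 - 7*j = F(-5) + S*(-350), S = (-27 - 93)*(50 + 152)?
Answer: 8483938/7 + 6*sqrt(4089) ≈ 1.2124e+6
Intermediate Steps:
F(y) = 11 + 14*y
m = 6*sqrt(4089) (m = sqrt(147204) = 6*sqrt(4089) ≈ 383.67)
S = -24240 (S = -120*202 = -24240)
j = -8483938/7 (j = 3/7 - ((11 + 14*(-5)) - 24240*(-350))/7 = 3/7 - ((11 - 70) + 8484000)/7 = 3/7 - (-59 + 8484000)/7 = 3/7 - 1/7*8483941 = 3/7 - 8483941/7 = -8483938/7 ≈ -1.2120e+6)
m - j = 6*sqrt(4089) - 1*(-8483938/7) = 6*sqrt(4089) + 8483938/7 = 8483938/7 + 6*sqrt(4089)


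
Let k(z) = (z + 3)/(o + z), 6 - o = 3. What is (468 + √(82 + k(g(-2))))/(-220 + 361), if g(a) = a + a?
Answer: 156/47 + √83/141 ≈ 3.3838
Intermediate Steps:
o = 3 (o = 6 - 1*3 = 6 - 3 = 3)
g(a) = 2*a
k(z) = 1 (k(z) = (z + 3)/(3 + z) = (3 + z)/(3 + z) = 1)
(468 + √(82 + k(g(-2))))/(-220 + 361) = (468 + √(82 + 1))/(-220 + 361) = (468 + √83)/141 = (468 + √83)*(1/141) = 156/47 + √83/141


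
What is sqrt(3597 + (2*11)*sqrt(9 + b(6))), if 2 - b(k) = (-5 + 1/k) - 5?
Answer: sqrt(32373 + 165*sqrt(30))/3 ≈ 60.806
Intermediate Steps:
b(k) = 12 - 1/k (b(k) = 2 - ((-5 + 1/k) - 5) = 2 - (-10 + 1/k) = 2 + (10 - 1/k) = 12 - 1/k)
sqrt(3597 + (2*11)*sqrt(9 + b(6))) = sqrt(3597 + (2*11)*sqrt(9 + (12 - 1/6))) = sqrt(3597 + 22*sqrt(9 + (12 - 1*1/6))) = sqrt(3597 + 22*sqrt(9 + (12 - 1/6))) = sqrt(3597 + 22*sqrt(9 + 71/6)) = sqrt(3597 + 22*sqrt(125/6)) = sqrt(3597 + 22*(5*sqrt(30)/6)) = sqrt(3597 + 55*sqrt(30)/3)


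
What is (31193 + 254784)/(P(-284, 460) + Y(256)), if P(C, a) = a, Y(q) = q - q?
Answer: 285977/460 ≈ 621.69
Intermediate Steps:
Y(q) = 0
(31193 + 254784)/(P(-284, 460) + Y(256)) = (31193 + 254784)/(460 + 0) = 285977/460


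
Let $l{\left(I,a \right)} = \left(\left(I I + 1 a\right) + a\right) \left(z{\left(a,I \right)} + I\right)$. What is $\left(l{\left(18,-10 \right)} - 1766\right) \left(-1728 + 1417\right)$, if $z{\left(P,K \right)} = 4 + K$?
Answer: $-3232534$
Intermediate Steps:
$l{\left(I,a \right)} = \left(4 + 2 I\right) \left(I^{2} + 2 a\right)$ ($l{\left(I,a \right)} = \left(\left(I I + 1 a\right) + a\right) \left(\left(4 + I\right) + I\right) = \left(\left(I^{2} + a\right) + a\right) \left(4 + 2 I\right) = \left(\left(a + I^{2}\right) + a\right) \left(4 + 2 I\right) = \left(I^{2} + 2 a\right) \left(4 + 2 I\right) = \left(4 + 2 I\right) \left(I^{2} + 2 a\right)$)
$\left(l{\left(18,-10 \right)} - 1766\right) \left(-1728 + 1417\right) = \left(\left(2 \cdot 18^{3} + 4 \cdot 18^{2} + 8 \left(-10\right) + 4 \cdot 18 \left(-10\right)\right) - 1766\right) \left(-1728 + 1417\right) = \left(\left(2 \cdot 5832 + 4 \cdot 324 - 80 - 720\right) - 1766\right) \left(-311\right) = \left(\left(11664 + 1296 - 80 - 720\right) - 1766\right) \left(-311\right) = \left(12160 - 1766\right) \left(-311\right) = 10394 \left(-311\right) = -3232534$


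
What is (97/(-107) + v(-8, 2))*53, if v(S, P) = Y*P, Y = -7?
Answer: -84535/107 ≈ -790.05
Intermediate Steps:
v(S, P) = -7*P
(97/(-107) + v(-8, 2))*53 = (97/(-107) - 7*2)*53 = (97*(-1/107) - 14)*53 = (-97/107 - 14)*53 = -1595/107*53 = -84535/107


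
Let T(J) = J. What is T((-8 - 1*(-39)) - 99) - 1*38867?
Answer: -38935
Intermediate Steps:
T((-8 - 1*(-39)) - 99) - 1*38867 = ((-8 - 1*(-39)) - 99) - 1*38867 = ((-8 + 39) - 99) - 38867 = (31 - 99) - 38867 = -68 - 38867 = -38935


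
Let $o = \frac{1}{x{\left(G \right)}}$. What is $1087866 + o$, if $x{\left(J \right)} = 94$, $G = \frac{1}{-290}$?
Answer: $\frac{102259405}{94} \approx 1.0879 \cdot 10^{6}$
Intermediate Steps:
$G = - \frac{1}{290} \approx -0.0034483$
$o = \frac{1}{94} \approx 0.010638$
$1087866 + o = 1087866 + \frac{1}{94} = \frac{102259405}{94}$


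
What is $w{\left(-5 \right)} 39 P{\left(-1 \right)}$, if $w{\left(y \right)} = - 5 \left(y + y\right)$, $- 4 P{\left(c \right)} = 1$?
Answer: $- \frac{975}{2} \approx -487.5$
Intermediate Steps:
$P{\left(c \right)} = - \frac{1}{4}$ ($P{\left(c \right)} = \left(- \frac{1}{4}\right) 1 = - \frac{1}{4}$)
$w{\left(y \right)} = - 10 y$ ($w{\left(y \right)} = - 5 \cdot 2 y = - 10 y$)
$w{\left(-5 \right)} 39 P{\left(-1 \right)} = \left(-10\right) \left(-5\right) 39 \left(- \frac{1}{4}\right) = 50 \cdot 39 \left(- \frac{1}{4}\right) = 1950 \left(- \frac{1}{4}\right) = - \frac{975}{2}$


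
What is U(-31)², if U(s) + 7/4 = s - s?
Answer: 49/16 ≈ 3.0625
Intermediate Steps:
U(s) = -7/4 (U(s) = -7/4 + (s - s) = -7/4 + 0 = -7/4)
U(-31)² = (-7/4)² = 49/16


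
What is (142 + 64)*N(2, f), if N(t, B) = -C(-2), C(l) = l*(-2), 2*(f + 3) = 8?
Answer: -824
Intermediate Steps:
f = 1 (f = -3 + (½)*8 = -3 + 4 = 1)
C(l) = -2*l
N(t, B) = -4 (N(t, B) = -(-2)*(-2) = -1*4 = -4)
(142 + 64)*N(2, f) = (142 + 64)*(-4) = 206*(-4) = -824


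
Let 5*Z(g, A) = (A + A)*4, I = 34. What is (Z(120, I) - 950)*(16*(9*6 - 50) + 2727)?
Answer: -12498098/5 ≈ -2.4996e+6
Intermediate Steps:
Z(g, A) = 8*A/5 (Z(g, A) = ((A + A)*4)/5 = ((2*A)*4)/5 = (8*A)/5 = 8*A/5)
(Z(120, I) - 950)*(16*(9*6 - 50) + 2727) = ((8/5)*34 - 950)*(16*(9*6 - 50) + 2727) = (272/5 - 950)*(16*(54 - 50) + 2727) = -4478*(16*4 + 2727)/5 = -4478*(64 + 2727)/5 = -4478/5*2791 = -12498098/5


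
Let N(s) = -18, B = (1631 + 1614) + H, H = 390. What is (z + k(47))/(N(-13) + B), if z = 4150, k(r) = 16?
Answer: 4166/3617 ≈ 1.1518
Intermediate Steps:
B = 3635 (B = (1631 + 1614) + 390 = 3245 + 390 = 3635)
(z + k(47))/(N(-13) + B) = (4150 + 16)/(-18 + 3635) = 4166/3617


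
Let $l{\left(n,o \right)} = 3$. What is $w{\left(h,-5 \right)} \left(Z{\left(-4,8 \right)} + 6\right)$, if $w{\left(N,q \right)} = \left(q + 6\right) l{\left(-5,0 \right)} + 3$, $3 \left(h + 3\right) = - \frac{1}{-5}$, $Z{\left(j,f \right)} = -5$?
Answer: $6$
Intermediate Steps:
$h = - \frac{44}{15}$ ($h = -3 + \frac{\left(-1\right) \frac{1}{-5}}{3} = -3 + \frac{\left(-1\right) \left(- \frac{1}{5}\right)}{3} = -3 + \frac{1}{3} \cdot \frac{1}{5} = -3 + \frac{1}{15} = - \frac{44}{15} \approx -2.9333$)
$w{\left(N,q \right)} = 21 + 3 q$ ($w{\left(N,q \right)} = \left(q + 6\right) 3 + 3 = \left(6 + q\right) 3 + 3 = \left(18 + 3 q\right) + 3 = 21 + 3 q$)
$w{\left(h,-5 \right)} \left(Z{\left(-4,8 \right)} + 6\right) = \left(21 + 3 \left(-5\right)\right) \left(-5 + 6\right) = \left(21 - 15\right) 1 = 6 \cdot 1 = 6$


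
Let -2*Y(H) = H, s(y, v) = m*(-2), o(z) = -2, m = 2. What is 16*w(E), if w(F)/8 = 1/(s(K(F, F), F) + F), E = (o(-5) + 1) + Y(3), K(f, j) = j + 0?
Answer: -256/13 ≈ -19.692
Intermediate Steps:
K(f, j) = j
s(y, v) = -4 (s(y, v) = 2*(-2) = -4)
Y(H) = -H/2
E = -5/2 (E = (-2 + 1) - ½*3 = -1 - 3/2 = -5/2 ≈ -2.5000)
w(F) = 8/(-4 + F)
16*w(E) = 16*(8/(-4 - 5/2)) = 16*(8/(-13/2)) = 16*(8*(-2/13)) = 16*(-16/13) = -256/13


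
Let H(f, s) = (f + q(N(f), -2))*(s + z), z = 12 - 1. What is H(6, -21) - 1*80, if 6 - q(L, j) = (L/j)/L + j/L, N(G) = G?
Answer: -625/3 ≈ -208.33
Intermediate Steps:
q(L, j) = 6 - 1/j - j/L (q(L, j) = 6 - ((L/j)/L + j/L) = 6 - (1/j + j/L) = 6 + (-1/j - j/L) = 6 - 1/j - j/L)
z = 11
H(f, s) = (11 + s)*(13/2 + f + 2/f) (H(f, s) = (f + (6 - 1/(-2) - 1*(-2)/f))*(s + 11) = (f + (6 - 1*(-1/2) + 2/f))*(11 + s) = (f + (6 + 1/2 + 2/f))*(11 + s) = (f + (13/2 + 2/f))*(11 + s) = (13/2 + f + 2/f)*(11 + s) = (11 + s)*(13/2 + f + 2/f))
H(6, -21) - 1*80 = (1/2)*(44 + 6*(143 + 22*6 + 2*6*(-21)) - 21*(4 + 13*6))/6 - 1*80 = (1/2)*(1/6)*(44 + 6*(143 + 132 - 252) - 21*(4 + 78)) - 80 = (1/2)*(1/6)*(44 + 6*23 - 21*82) - 80 = (1/2)*(1/6)*(44 + 138 - 1722) - 80 = (1/2)*(1/6)*(-1540) - 80 = -385/3 - 80 = -625/3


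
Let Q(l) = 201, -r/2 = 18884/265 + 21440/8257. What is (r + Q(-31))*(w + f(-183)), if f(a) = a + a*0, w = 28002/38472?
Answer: -136268576012641/14030129260 ≈ -9712.6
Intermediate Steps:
w = 4667/6412 (w = 28002*(1/38472) = 4667/6412 ≈ 0.72785)
r = -323213576/2188105 (r = -2*(18884/265 + 21440/8257) = -2*161606788/2188105 = -323213576/2188105 ≈ -147.71)
f(a) = a (f(a) = a + 0 = a)
(r + Q(-31))*(w + f(-183)) = (-323213576/2188105 + 201)*(4667/6412 - 183) = (116595529/2188105)*(-1168729/6412) = -136268576012641/14030129260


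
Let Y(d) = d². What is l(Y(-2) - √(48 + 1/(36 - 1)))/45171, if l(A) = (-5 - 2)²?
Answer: 7/6453 ≈ 0.0010848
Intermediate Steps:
l(A) = 49 (l(A) = (-7)² = 49)
l(Y(-2) - √(48 + 1/(36 - 1)))/45171 = 49/45171 = 49*(1/45171) = 7/6453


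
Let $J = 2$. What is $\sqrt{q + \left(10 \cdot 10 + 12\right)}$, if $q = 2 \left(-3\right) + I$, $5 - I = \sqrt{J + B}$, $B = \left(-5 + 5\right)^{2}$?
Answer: $\sqrt{111 - \sqrt{2}} \approx 10.468$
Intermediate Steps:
$B = 0$ ($B = 0^{2} = 0$)
$I = 5 - \sqrt{2}$ ($I = 5 - \sqrt{2 + 0} = 5 - \sqrt{2} \approx 3.5858$)
$q = -1 - \sqrt{2}$ ($q = 2 \left(-3\right) + \left(5 - \sqrt{2}\right) = -6 + \left(5 - \sqrt{2}\right) = -1 - \sqrt{2} \approx -2.4142$)
$\sqrt{q + \left(10 \cdot 10 + 12\right)} = \sqrt{\left(-1 - \sqrt{2}\right) + \left(10 \cdot 10 + 12\right)} = \sqrt{\left(-1 - \sqrt{2}\right) + \left(100 + 12\right)} = \sqrt{\left(-1 - \sqrt{2}\right) + 112} = \sqrt{111 - \sqrt{2}}$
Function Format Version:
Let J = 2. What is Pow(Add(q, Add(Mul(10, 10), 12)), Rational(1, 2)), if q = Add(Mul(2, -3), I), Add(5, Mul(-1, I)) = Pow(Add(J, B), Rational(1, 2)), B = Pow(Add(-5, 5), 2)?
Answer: Pow(Add(111, Mul(-1, Pow(2, Rational(1, 2)))), Rational(1, 2)) ≈ 10.468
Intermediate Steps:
B = 0 (B = Pow(0, 2) = 0)
I = Add(5, Mul(-1, Pow(2, Rational(1, 2)))) (I = Add(5, Mul(-1, Pow(Add(2, 0), Rational(1, 2)))) = Add(5, Mul(-1, Pow(2, Rational(1, 2)))) ≈ 3.5858)
q = Add(-1, Mul(-1, Pow(2, Rational(1, 2)))) (q = Add(Mul(2, -3), Add(5, Mul(-1, Pow(2, Rational(1, 2))))) = Add(-6, Add(5, Mul(-1, Pow(2, Rational(1, 2))))) = Add(-1, Mul(-1, Pow(2, Rational(1, 2)))) ≈ -2.4142)
Pow(Add(q, Add(Mul(10, 10), 12)), Rational(1, 2)) = Pow(Add(Add(-1, Mul(-1, Pow(2, Rational(1, 2)))), Add(Mul(10, 10), 12)), Rational(1, 2)) = Pow(Add(Add(-1, Mul(-1, Pow(2, Rational(1, 2)))), Add(100, 12)), Rational(1, 2)) = Pow(Add(Add(-1, Mul(-1, Pow(2, Rational(1, 2)))), 112), Rational(1, 2)) = Pow(Add(111, Mul(-1, Pow(2, Rational(1, 2)))), Rational(1, 2))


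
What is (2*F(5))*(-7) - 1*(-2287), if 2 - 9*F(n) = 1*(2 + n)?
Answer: 20653/9 ≈ 2294.8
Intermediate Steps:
F(n) = -n/9 (F(n) = 2/9 - (2 + n)/9 = 2/9 + (-2/9 - n/9) = -n/9)
(2*F(5))*(-7) - 1*(-2287) = (2*(-⅑*5))*(-7) - 1*(-2287) = (2*(-5/9))*(-7) + 2287 = -10/9*(-7) + 2287 = 70/9 + 2287 = 20653/9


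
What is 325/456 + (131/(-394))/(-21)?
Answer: 458131/628824 ≈ 0.72855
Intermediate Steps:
325/456 + (131/(-394))/(-21) = 325*(1/456) + (131*(-1/394))*(-1/21) = 325/456 - 131/394*(-1/21) = 325/456 + 131/8274 = 458131/628824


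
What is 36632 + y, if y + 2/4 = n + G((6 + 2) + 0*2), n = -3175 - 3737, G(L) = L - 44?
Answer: 59367/2 ≈ 29684.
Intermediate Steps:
G(L) = -44 + L
n = -6912
y = -13897/2 (y = -½ + (-6912 + (-44 + ((6 + 2) + 0*2))) = -½ + (-6912 + (-44 + (8 + 0))) = -½ + (-6912 + (-44 + 8)) = -½ + (-6912 - 36) = -½ - 6948 = -13897/2 ≈ -6948.5)
36632 + y = 36632 - 13897/2 = 59367/2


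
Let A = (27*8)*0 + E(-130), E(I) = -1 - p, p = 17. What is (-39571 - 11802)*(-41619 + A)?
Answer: 2139017601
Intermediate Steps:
E(I) = -18 (E(I) = -1 - 1*17 = -1 - 17 = -18)
A = -18 (A = (27*8)*0 - 18 = 216*0 - 18 = 0 - 18 = -18)
(-39571 - 11802)*(-41619 + A) = (-39571 - 11802)*(-41619 - 18) = -51373*(-41637) = 2139017601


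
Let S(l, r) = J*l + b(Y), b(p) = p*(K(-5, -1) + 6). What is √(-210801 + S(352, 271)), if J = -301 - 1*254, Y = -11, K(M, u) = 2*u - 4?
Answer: 21*I*√921 ≈ 637.31*I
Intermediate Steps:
K(M, u) = -4 + 2*u
b(p) = 0 (b(p) = p*((-4 + 2*(-1)) + 6) = p*((-4 - 2) + 6) = p*(-6 + 6) = p*0 = 0)
J = -555 (J = -301 - 254 = -555)
S(l, r) = -555*l (S(l, r) = -555*l + 0 = -555*l)
√(-210801 + S(352, 271)) = √(-210801 - 555*352) = √(-210801 - 195360) = √(-406161) = 21*I*√921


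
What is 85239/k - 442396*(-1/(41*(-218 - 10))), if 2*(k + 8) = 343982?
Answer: -141518378/3021987 ≈ -46.830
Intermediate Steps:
k = 171983 (k = -8 + (½)*343982 = -8 + 171991 = 171983)
85239/k - 442396*(-1/(41*(-218 - 10))) = 85239/171983 - 442396*(-1/(41*(-218 - 10))) = 85239*(1/171983) - 442396/((-228*(-41))) = 12177/24569 - 442396/9348 = 12177/24569 - 442396*1/9348 = 12177/24569 - 5821/123 = -141518378/3021987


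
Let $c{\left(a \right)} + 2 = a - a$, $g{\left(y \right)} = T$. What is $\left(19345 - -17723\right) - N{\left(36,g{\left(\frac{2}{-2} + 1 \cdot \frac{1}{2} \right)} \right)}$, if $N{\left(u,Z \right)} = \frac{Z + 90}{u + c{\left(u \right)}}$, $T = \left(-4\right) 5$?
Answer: $\frac{630121}{17} \approx 37066.0$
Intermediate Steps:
$T = -20$
$g{\left(y \right)} = -20$
$c{\left(a \right)} = -2$ ($c{\left(a \right)} = -2 + \left(a - a\right) = -2 + 0 = -2$)
$N{\left(u,Z \right)} = \frac{90 + Z}{-2 + u}$ ($N{\left(u,Z \right)} = \frac{Z + 90}{u - 2} = \frac{90 + Z}{-2 + u}$)
$\left(19345 - -17723\right) - N{\left(36,g{\left(\frac{2}{-2} + 1 \cdot \frac{1}{2} \right)} \right)} = \left(19345 - -17723\right) - \frac{90 - 20}{-2 + 36} = \left(19345 + 17723\right) - \frac{1}{34} \cdot 70 = 37068 - \frac{1}{34} \cdot 70 = 37068 - \frac{35}{17} = \frac{630121}{17}$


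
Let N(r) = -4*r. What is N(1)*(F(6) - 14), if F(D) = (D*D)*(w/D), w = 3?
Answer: -16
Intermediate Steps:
F(D) = 3*D (F(D) = (D*D)*(3/D) = D²*(3/D) = 3*D)
N(1)*(F(6) - 14) = (-4*1)*(3*6 - 14) = -4*(18 - 14) = -4*4 = -16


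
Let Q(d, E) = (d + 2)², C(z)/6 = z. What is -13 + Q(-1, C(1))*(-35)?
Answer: -48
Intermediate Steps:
C(z) = 6*z
Q(d, E) = (2 + d)²
-13 + Q(-1, C(1))*(-35) = -13 + (2 - 1)²*(-35) = -13 + 1²*(-35) = -13 + 1*(-35) = -13 - 35 = -48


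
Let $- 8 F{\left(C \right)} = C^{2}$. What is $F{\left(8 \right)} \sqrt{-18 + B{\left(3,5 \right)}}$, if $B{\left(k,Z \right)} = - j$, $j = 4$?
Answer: $- 8 i \sqrt{22} \approx - 37.523 i$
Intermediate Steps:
$B{\left(k,Z \right)} = -4$ ($B{\left(k,Z \right)} = \left(-1\right) 4 = -4$)
$F{\left(C \right)} = - \frac{C^{2}}{8}$
$F{\left(8 \right)} \sqrt{-18 + B{\left(3,5 \right)}} = - \frac{8^{2}}{8} \sqrt{-18 - 4} = \left(- \frac{1}{8}\right) 64 \sqrt{-22} = - 8 i \sqrt{22}$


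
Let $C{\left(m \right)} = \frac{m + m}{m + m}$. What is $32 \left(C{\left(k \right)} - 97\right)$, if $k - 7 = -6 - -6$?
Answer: $-3072$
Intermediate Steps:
$k = 7$ ($k = 7 - 0 = 7 + \left(-6 + 6\right) = 7 + 0 = 7$)
$C{\left(m \right)} = 1$ ($C{\left(m \right)} = \frac{2 m}{2 m} = 2 m \frac{1}{2 m} = 1$)
$32 \left(C{\left(k \right)} - 97\right) = 32 \left(1 - 97\right) = 32 \left(-96\right) = -3072$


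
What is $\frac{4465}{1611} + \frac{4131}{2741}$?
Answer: $\frac{18893606}{4415751} \approx 4.2787$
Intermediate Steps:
$\frac{4465}{1611} + \frac{4131}{2741} = \frac{18893606}{4415751}$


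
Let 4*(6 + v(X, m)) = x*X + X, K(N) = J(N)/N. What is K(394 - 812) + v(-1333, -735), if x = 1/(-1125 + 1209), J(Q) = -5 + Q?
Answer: -24031025/70224 ≈ -342.21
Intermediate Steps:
K(N) = (-5 + N)/N
x = 1/84 ≈ 0.011905
v(X, m) = -6 + 85*X/336 (v(X, m) = -6 + (X/84 + X)/4 = -6 + (85*X/84)/4 = -6 + 85*X/336)
K(394 - 812) + v(-1333, -735) = (-5 + (394 - 812))/(394 - 812) + (-6 + (85/336)*(-1333)) = (-5 - 418)/(-418) + (-6 - 113305/336) = -1/418*(-423) - 115321/336 = 423/418 - 115321/336 = -24031025/70224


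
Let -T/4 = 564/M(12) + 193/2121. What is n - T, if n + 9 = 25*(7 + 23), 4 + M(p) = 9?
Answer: 12647141/10605 ≈ 1192.6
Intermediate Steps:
M(p) = 5 (M(p) = -4 + 9 = 5)
T = -4788836/10605 (T = -4*(564/5 + 193/2121) = -4*1197209/10605 = -4788836/10605 ≈ -451.56)
n = 741 (n = -9 + 25*(7 + 23) = -9 + 25*30 = -9 + 750 = 741)
n - T = 741 - 1*(-4788836/10605) = 741 + 4788836/10605 = 12647141/10605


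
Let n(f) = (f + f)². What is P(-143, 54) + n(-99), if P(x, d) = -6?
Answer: 39198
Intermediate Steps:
n(f) = 4*f² (n(f) = (2*f)² = 4*f²)
P(-143, 54) + n(-99) = -6 + 4*(-99)² = -6 + 4*9801 = -6 + 39204 = 39198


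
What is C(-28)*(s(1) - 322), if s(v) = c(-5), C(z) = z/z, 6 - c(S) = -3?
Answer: -313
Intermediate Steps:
c(S) = 9 (c(S) = 6 - 1*(-3) = 6 + 3 = 9)
C(z) = 1
s(v) = 9
C(-28)*(s(1) - 322) = 1*(9 - 322) = 1*(-313) = -313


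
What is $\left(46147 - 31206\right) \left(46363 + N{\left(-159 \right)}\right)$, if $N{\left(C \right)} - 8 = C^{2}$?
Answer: $1070552532$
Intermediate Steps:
$N{\left(C \right)} = 8 + C^{2}$
$\left(46147 - 31206\right) \left(46363 + N{\left(-159 \right)}\right) = \left(46147 - 31206\right) \left(46363 + \left(8 + \left(-159\right)^{2}\right)\right) = 14941 \left(46363 + \left(8 + 25281\right)\right) = 14941 \left(46363 + 25289\right) = 14941 \cdot 71652 = 1070552532$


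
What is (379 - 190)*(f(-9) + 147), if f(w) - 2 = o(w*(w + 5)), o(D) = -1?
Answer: 27972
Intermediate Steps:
f(w) = 1 (f(w) = 2 - 1 = 1)
(379 - 190)*(f(-9) + 147) = (379 - 190)*(1 + 147) = 189*148 = 27972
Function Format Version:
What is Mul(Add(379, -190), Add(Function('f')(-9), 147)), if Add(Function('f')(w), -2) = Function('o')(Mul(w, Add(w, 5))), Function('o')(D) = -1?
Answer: 27972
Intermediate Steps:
Function('f')(w) = 1 (Function('f')(w) = Add(2, -1) = 1)
Mul(Add(379, -190), Add(Function('f')(-9), 147)) = Mul(Add(379, -190), Add(1, 147)) = Mul(189, 148) = 27972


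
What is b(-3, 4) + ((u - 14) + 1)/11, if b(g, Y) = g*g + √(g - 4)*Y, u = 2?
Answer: 8 + 4*I*√7 ≈ 8.0 + 10.583*I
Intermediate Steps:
b(g, Y) = g² + Y*√(-4 + g) (b(g, Y) = g² + √(-4 + g)*Y = g² + Y*√(-4 + g))
b(-3, 4) + ((u - 14) + 1)/11 = ((-3)² + 4*√(-4 - 3)) + ((2 - 14) + 1)/11 = (9 + 4*√(-7)) + (-12 + 1)/11 = (9 + 4*(I*√7)) + (1/11)*(-11) = (9 + 4*I*√7) - 1 = 8 + 4*I*√7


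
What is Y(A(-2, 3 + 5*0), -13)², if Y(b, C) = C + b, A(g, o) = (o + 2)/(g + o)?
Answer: 64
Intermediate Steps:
A(g, o) = (2 + o)/(g + o)
Y(A(-2, 3 + 5*0), -13)² = (-13 + (2 + (3 + 5*0))/(-2 + (3 + 5*0)))² = (-13 + (2 + (3 + 0))/(-2 + (3 + 0)))² = (-13 + (2 + 3)/(-2 + 3))² = (-13 + 5/1)² = (-13 + 1*5)² = (-13 + 5)² = (-8)² = 64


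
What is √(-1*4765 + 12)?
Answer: 7*I*√97 ≈ 68.942*I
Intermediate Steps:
√(-1*4765 + 12) = √(-4765 + 12) = √(-4753) = 7*I*√97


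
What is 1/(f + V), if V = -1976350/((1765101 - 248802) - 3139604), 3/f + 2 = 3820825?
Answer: 1240472216003/1510257681193 ≈ 0.82136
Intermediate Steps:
f = 3/3820823 (f = 3/(-2 + 3820825) = 3/3820823 ≈ 7.8517e-7)
V = 395270/324661 (V = -1976350/(1516299 - 3139604) = -1976350/(-1623305) = -1976350*(-1/1623305) = 395270/324661 ≈ 1.2175)
1/(f + V) = 1/(3/3820823 + 395270/324661) = 1/(1510257681193/1240472216003) = 1240472216003/1510257681193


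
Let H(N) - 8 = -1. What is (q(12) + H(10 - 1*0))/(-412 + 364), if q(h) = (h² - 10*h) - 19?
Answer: -¼ ≈ -0.25000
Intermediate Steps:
H(N) = 7 (H(N) = 8 - 1 = 7)
q(h) = -19 + h² - 10*h
(q(12) + H(10 - 1*0))/(-412 + 364) = ((-19 + 12² - 10*12) + 7)/(-412 + 364) = ((-19 + 144 - 120) + 7)/(-48) = (5 + 7)*(-1/48) = 12*(-1/48) = -¼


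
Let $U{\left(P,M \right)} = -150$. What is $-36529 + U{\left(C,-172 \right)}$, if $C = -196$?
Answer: $-36679$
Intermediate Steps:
$-36529 + U{\left(C,-172 \right)} = -36529 - 150 = -36679$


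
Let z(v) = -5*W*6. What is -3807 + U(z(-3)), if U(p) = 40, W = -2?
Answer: -3767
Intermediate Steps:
z(v) = 60 (z(v) = -5*(-2)*6 = 10*6 = 60)
-3807 + U(z(-3)) = -3807 + 40 = -3767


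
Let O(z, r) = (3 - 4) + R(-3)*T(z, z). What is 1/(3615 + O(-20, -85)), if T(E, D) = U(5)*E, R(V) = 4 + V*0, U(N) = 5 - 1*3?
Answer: 1/3454 ≈ 0.00028952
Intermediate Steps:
U(N) = 2 (U(N) = 5 - 3 = 2)
R(V) = 4 (R(V) = 4 + 0 = 4)
T(E, D) = 2*E
O(z, r) = -1 + 8*z (O(z, r) = (3 - 4) + 4*(2*z) = -1 + 8*z)
1/(3615 + O(-20, -85)) = 1/(3615 + (-1 + 8*(-20))) = 1/(3615 + (-1 - 160)) = 1/(3615 - 161) = 1/3454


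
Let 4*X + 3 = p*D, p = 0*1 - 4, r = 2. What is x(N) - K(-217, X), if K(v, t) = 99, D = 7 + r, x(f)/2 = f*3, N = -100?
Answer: -699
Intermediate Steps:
x(f) = 6*f (x(f) = 2*(f*3) = 2*(3*f) = 6*f)
p = -4 (p = 0 - 4 = -4)
D = 9 (D = 7 + 2 = 9)
X = -39/4 (X = -¾ + (-4*9)/4 = -¾ + (¼)*(-36) = -¾ - 9 = -39/4 ≈ -9.7500)
x(N) - K(-217, X) = 6*(-100) - 1*99 = -600 - 99 = -699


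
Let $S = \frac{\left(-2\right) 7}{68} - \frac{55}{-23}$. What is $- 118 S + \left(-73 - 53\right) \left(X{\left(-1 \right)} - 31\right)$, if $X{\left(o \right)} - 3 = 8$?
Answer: $\frac{884489}{391} \approx 2262.1$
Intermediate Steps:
$X{\left(o \right)} = 11$ ($X{\left(o \right)} = 3 + 8 = 11$)
$S = \frac{1709}{782}$ ($S = \left(-14\right) \frac{1}{68} - - \frac{55}{23} = - \frac{7}{34} + \frac{55}{23} = \frac{1709}{782} \approx 2.1854$)
$- 118 S + \left(-73 - 53\right) \left(X{\left(-1 \right)} - 31\right) = \left(-118\right) \frac{1709}{782} + \left(-73 - 53\right) \left(11 - 31\right) = - \frac{100831}{391} - -2520 = - \frac{100831}{391} + 2520 = \frac{884489}{391}$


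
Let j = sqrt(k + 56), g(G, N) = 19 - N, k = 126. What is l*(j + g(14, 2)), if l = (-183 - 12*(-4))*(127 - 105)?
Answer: -50490 - 2970*sqrt(182) ≈ -90558.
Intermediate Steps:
j = sqrt(182) (j = sqrt(126 + 56) = sqrt(182) ≈ 13.491)
l = -2970 (l = (-183 + 48)*22 = -135*22 = -2970)
l*(j + g(14, 2)) = -2970*(sqrt(182) + (19 - 1*2)) = -2970*(sqrt(182) + (19 - 2)) = -2970*(sqrt(182) + 17) = -2970*(17 + sqrt(182)) = -50490 - 2970*sqrt(182)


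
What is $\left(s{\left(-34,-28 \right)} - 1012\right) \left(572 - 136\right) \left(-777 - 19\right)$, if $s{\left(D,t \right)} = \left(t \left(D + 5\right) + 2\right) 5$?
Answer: $-1061297248$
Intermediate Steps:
$s{\left(D,t \right)} = 10 + 5 t \left(5 + D\right)$ ($s{\left(D,t \right)} = \left(t \left(5 + D\right) + 2\right) 5 = \left(2 + t \left(5 + D\right)\right) 5 = 10 + 5 t \left(5 + D\right)$)
$\left(s{\left(-34,-28 \right)} - 1012\right) \left(572 - 136\right) \left(-777 - 19\right) = \left(\left(10 + 25 \left(-28\right) + 5 \left(-34\right) \left(-28\right)\right) - 1012\right) \left(572 - 136\right) \left(-777 - 19\right) = \left(\left(10 - 700 + 4760\right) - 1012\right) \left(572 - 136\right) \left(-796\right) = \left(4070 - 1012\right) 436 \left(-796\right) = 3058 \left(-347056\right) = -1061297248$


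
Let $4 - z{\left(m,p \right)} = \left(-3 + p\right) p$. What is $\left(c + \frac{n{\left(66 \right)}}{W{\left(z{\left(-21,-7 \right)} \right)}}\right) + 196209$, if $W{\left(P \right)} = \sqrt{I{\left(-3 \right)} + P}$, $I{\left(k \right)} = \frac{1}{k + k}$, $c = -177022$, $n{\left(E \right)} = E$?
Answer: $19187 - \frac{66 i \sqrt{2382}}{397} \approx 19187.0 - 8.1138 i$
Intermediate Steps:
$z{\left(m,p \right)} = 4 - p \left(-3 + p\right)$ ($z{\left(m,p \right)} = 4 - \left(-3 + p\right) p = 4 - p \left(-3 + p\right)$)
$I{\left(k \right)} = \frac{1}{2 k}$
$W{\left(P \right)} = \sqrt{- \frac{1}{6} + P}$ ($W{\left(P \right)} = \sqrt{\frac{1}{2 \left(-3\right)} + P} = \sqrt{\frac{1}{2} \left(- \frac{1}{3}\right) + P} = \sqrt{- \frac{1}{6} + P}$)
$\left(c + \frac{n{\left(66 \right)}}{W{\left(z{\left(-21,-7 \right)} \right)}}\right) + 196209 = \left(-177022 + \frac{66}{\frac{1}{6} \sqrt{-6 + 36 \left(4 - \left(-7\right)^{2} + 3 \left(-7\right)\right)}}\right) + 196209 = \left(-177022 + \frac{66}{\frac{1}{6} \sqrt{-6 + 36 \left(4 - 49 - 21\right)}}\right) + 196209 = \left(-177022 + \frac{66}{\frac{1}{6} \sqrt{-6 + 36 \left(-66\right)}}\right) + 196209 = \left(-177022 + \frac{66}{\frac{1}{6} \sqrt{-6 - 2376}}\right) + 196209 = \left(-177022 + \frac{66}{\frac{1}{6} \sqrt{-2382}}\right) + 196209 = \left(-177022 + \frac{66}{\frac{1}{6} i \sqrt{2382}}\right) + 196209 = \left(-177022 + 66 \left(- \frac{i \sqrt{2382}}{397}\right)\right) + 196209 = \left(-177022 - \frac{66 i \sqrt{2382}}{397}\right) + 196209 = 19187 - \frac{66 i \sqrt{2382}}{397}$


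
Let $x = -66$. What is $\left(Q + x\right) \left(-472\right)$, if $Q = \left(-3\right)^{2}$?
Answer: $26904$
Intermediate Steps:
$Q = 9$
$\left(Q + x\right) \left(-472\right) = \left(9 - 66\right) \left(-472\right) = \left(-57\right) \left(-472\right) = 26904$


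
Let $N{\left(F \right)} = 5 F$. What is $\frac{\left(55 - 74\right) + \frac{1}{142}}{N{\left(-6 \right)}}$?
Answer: $\frac{899}{1420} \approx 0.6331$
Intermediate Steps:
$\frac{\left(55 - 74\right) + \frac{1}{142}}{N{\left(-6 \right)}} = \frac{\left(55 - 74\right) + \frac{1}{142}}{5 \left(-6\right)} = \frac{-19 + \frac{1}{142}}{-30} = \left(- \frac{1}{30}\right) \left(- \frac{2697}{142}\right) = \frac{899}{1420}$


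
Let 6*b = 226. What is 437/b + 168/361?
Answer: 492255/40793 ≈ 12.067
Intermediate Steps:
b = 113/3 (b = (⅙)*226 = 113/3 ≈ 37.667)
437/b + 168/361 = 437/(113/3) + 168/361 = 437*(3/113) + 168*(1/361) = 1311/113 + 168/361 = 492255/40793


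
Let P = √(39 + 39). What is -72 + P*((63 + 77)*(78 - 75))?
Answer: -72 + 420*√78 ≈ 3637.3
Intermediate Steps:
P = √78 ≈ 8.8318
-72 + P*((63 + 77)*(78 - 75)) = -72 + √78*((63 + 77)*(78 - 75)) = -72 + √78*(140*3) = -72 + √78*420 = -72 + 420*√78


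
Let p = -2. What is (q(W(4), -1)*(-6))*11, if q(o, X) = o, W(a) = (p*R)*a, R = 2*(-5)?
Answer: -5280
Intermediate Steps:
R = -10
W(a) = 20*a (W(a) = (-2*(-10))*a = 20*a)
(q(W(4), -1)*(-6))*11 = ((20*4)*(-6))*11 = (80*(-6))*11 = -480*11 = -5280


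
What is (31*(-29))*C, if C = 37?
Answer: -33263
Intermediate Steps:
(31*(-29))*C = (31*(-29))*37 = -899*37 = -33263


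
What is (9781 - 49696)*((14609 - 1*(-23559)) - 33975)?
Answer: -167363595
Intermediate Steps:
(9781 - 49696)*((14609 - 1*(-23559)) - 33975) = -39915*((14609 + 23559) - 33975) = -39915*(38168 - 33975) = -39915*4193 = -167363595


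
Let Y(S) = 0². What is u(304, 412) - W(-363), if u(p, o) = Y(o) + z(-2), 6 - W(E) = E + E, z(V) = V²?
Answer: -728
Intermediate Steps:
Y(S) = 0
W(E) = 6 - 2*E (W(E) = 6 - (E + E) = 6 - 2*E)
u(p, o) = 4 (u(p, o) = 0 + (-2)² = 0 + 4 = 4)
u(304, 412) - W(-363) = 4 - (6 - 2*(-363)) = 4 - (6 + 726) = 4 - 1*732 = 4 - 732 = -728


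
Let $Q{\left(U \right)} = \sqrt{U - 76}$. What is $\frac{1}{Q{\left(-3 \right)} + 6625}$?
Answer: $\frac{6625}{43890704} - \frac{i \sqrt{79}}{43890704} \approx 0.00015094 - 2.0251 \cdot 10^{-7} i$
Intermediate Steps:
$Q{\left(U \right)} = \sqrt{-76 + U}$
$\frac{1}{Q{\left(-3 \right)} + 6625} = \frac{1}{\sqrt{-76 - 3} + 6625} = \frac{1}{\sqrt{-79} + 6625} = \frac{1}{i \sqrt{79} + 6625} = \frac{1}{6625 + i \sqrt{79}}$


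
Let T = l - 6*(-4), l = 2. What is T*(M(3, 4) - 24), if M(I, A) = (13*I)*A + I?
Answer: 3510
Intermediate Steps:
M(I, A) = I + 13*A*I (M(I, A) = 13*A*I + I = I + 13*A*I)
T = 26 (T = 2 - 6*(-4) = 2 + 24 = 26)
T*(M(3, 4) - 24) = 26*(3*(1 + 13*4) - 24) = 26*(3*(1 + 52) - 24) = 26*(3*53 - 24) = 26*(159 - 24) = 26*135 = 3510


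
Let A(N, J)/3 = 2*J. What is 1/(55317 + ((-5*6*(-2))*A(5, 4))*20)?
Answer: 1/84117 ≈ 1.1888e-5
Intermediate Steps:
A(N, J) = 6*J (A(N, J) = 3*(2*J) = 6*J)
1/(55317 + ((-5*6*(-2))*A(5, 4))*20) = 1/(55317 + ((-5*6*(-2))*(6*4))*20) = 1/(55317 + (-30*(-2)*24)*20) = 1/(55317 + (60*24)*20) = 1/(55317 + 1440*20) = 1/(55317 + 28800) = 1/84117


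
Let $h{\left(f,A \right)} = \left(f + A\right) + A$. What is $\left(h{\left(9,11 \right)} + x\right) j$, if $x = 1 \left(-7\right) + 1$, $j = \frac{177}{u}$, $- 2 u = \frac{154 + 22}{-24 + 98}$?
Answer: $- \frac{163725}{44} \approx -3721.0$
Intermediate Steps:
$h{\left(f,A \right)} = f + 2 A$ ($h{\left(f,A \right)} = \left(A + f\right) + A = f + 2 A$)
$u = - \frac{44}{37}$ ($u = - \frac{\left(154 + 22\right) \frac{1}{-24 + 98}}{2} = - \frac{176 \cdot \frac{1}{74}}{2} = \left(- \frac{1}{2}\right) \frac{88}{37} = - \frac{44}{37} \approx -1.1892$)
$j = - \frac{6549}{44}$ ($j = \frac{177}{- \frac{44}{37}} = 177 \left(- \frac{37}{44}\right) = - \frac{6549}{44} \approx -148.84$)
$x = -6$ ($x = -7 + 1 = -6$)
$\left(h{\left(9,11 \right)} + x\right) j = \left(\left(9 + 2 \cdot 11\right) - 6\right) \left(- \frac{6549}{44}\right) = \left(\left(9 + 22\right) - 6\right) \left(- \frac{6549}{44}\right) = \left(31 - 6\right) \left(- \frac{6549}{44}\right) = 25 \left(- \frac{6549}{44}\right) = - \frac{163725}{44}$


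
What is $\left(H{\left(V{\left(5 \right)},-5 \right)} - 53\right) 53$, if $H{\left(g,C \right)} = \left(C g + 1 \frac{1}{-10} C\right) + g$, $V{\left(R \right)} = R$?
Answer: $- \frac{7685}{2} \approx -3842.5$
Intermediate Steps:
$H{\left(g,C \right)} = g - \frac{C}{10} + C g$ ($H{\left(g,C \right)} = \left(C g + 1 \left(- \frac{1}{10}\right) C\right) + g = \left(C g - \frac{C}{10}\right) + g = \left(- \frac{C}{10} + C g\right) + g = g - \frac{C}{10} + C g$)
$\left(H{\left(V{\left(5 \right)},-5 \right)} - 53\right) 53 = \left(\left(5 - - \frac{1}{2} - 25\right) - 53\right) 53 = \left(\left(5 + \frac{1}{2} - 25\right) - 53\right) 53 = \left(- \frac{39}{2} - 53\right) 53 = \left(- \frac{145}{2}\right) 53 = - \frac{7685}{2}$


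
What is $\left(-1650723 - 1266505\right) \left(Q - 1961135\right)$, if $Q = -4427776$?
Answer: $18637910058708$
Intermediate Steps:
$\left(-1650723 - 1266505\right) \left(Q - 1961135\right) = \left(-1650723 - 1266505\right) \left(-4427776 - 1961135\right) = \left(-2917228\right) \left(-6388911\right) = 18637910058708$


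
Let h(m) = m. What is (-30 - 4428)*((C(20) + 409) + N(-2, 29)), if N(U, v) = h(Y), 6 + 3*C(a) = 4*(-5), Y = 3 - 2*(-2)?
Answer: -1815892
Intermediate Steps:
Y = 7 (Y = 3 + 4 = 7)
C(a) = -26/3 (C(a) = -2 + (4*(-5))/3 = -2 + (⅓)*(-20) = -2 - 20/3 = -26/3)
N(U, v) = 7
(-30 - 4428)*((C(20) + 409) + N(-2, 29)) = (-30 - 4428)*((-26/3 + 409) + 7) = -4458*(1201/3 + 7) = -4458*1222/3 = -1815892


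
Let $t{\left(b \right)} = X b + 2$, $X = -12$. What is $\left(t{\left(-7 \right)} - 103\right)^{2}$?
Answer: $289$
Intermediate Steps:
$t{\left(b \right)} = 2 - 12 b$ ($t{\left(b \right)} = - 12 b + 2 = 2 - 12 b$)
$\left(t{\left(-7 \right)} - 103\right)^{2} = \left(\left(2 - -84\right) - 103\right)^{2} = \left(\left(2 + 84\right) - 103\right)^{2} = \left(86 - 103\right)^{2} = \left(-17\right)^{2} = 289$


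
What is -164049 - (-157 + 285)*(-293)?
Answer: -126545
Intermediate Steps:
-164049 - (-157 + 285)*(-293) = -164049 - 128*(-293) = -164049 - 1*(-37504) = -164049 + 37504 = -126545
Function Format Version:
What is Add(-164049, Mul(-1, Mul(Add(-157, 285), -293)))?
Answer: -126545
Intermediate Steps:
Add(-164049, Mul(-1, Mul(Add(-157, 285), -293))) = Add(-164049, Mul(-1, Mul(128, -293))) = Add(-164049, Mul(-1, -37504)) = Add(-164049, 37504) = -126545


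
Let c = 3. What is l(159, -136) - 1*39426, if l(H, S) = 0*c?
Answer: -39426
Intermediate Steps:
l(H, S) = 0 (l(H, S) = 0*3 = 0)
l(159, -136) - 1*39426 = 0 - 1*39426 = 0 - 39426 = -39426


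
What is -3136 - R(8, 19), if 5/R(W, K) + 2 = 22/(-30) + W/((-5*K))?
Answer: -2516783/803 ≈ -3134.2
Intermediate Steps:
R(W, K) = 5/(-41/15 - W/(5*K)) (R(W, K) = 5/(-2 + (22/(-30) + W/((-5*K)))) = 5/(-2 + (22*(-1/30) + W*(-1/(5*K)))) = 5/(-2 + (-11/15 - W/(5*K))) = 5/(-41/15 - W/(5*K)))
-3136 - R(8, 19) = -3136 - (-75)*19/(3*8 + 41*19) = -3136 - (-75)*19/(24 + 779) = -3136 - (-75)*19/803 = -3136 - 1*(-1425/803) = -3136 + 1425/803 = -2516783/803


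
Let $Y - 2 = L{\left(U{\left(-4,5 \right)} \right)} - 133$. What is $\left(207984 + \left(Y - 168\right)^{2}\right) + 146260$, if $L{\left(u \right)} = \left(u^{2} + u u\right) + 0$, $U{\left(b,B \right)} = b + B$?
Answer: $442453$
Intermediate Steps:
$U{\left(b,B \right)} = B + b$
$L{\left(u \right)} = 2 u^{2}$ ($L{\left(u \right)} = \left(u^{2} + u^{2}\right) + 0 = 2 u^{2} + 0 = 2 u^{2}$)
$Y = -129$ ($Y = 2 - \left(133 - 2 \left(5 - 4\right)^{2}\right) = 2 - \left(133 - 2 \cdot 1^{2}\right) = 2 + \left(2 \cdot 1 - 133\right) = 2 + \left(2 - 133\right) = 2 - 131 = -129$)
$\left(207984 + \left(Y - 168\right)^{2}\right) + 146260 = \left(207984 + \left(-129 - 168\right)^{2}\right) + 146260 = \left(207984 + \left(-297\right)^{2}\right) + 146260 = \left(207984 + 88209\right) + 146260 = 296193 + 146260 = 442453$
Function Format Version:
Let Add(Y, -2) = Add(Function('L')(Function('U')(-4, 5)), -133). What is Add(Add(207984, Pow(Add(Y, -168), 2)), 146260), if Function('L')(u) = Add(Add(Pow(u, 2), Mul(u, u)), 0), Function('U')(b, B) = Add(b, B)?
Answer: 442453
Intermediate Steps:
Function('U')(b, B) = Add(B, b)
Function('L')(u) = Mul(2, Pow(u, 2)) (Function('L')(u) = Add(Add(Pow(u, 2), Pow(u, 2)), 0) = Add(Mul(2, Pow(u, 2)), 0) = Mul(2, Pow(u, 2)))
Y = -129 (Y = Add(2, Add(Mul(2, Pow(Add(5, -4), 2)), -133)) = Add(2, Add(Mul(2, Pow(1, 2)), -133)) = Add(2, Add(Mul(2, 1), -133)) = Add(2, Add(2, -133)) = Add(2, -131) = -129)
Add(Add(207984, Pow(Add(Y, -168), 2)), 146260) = Add(Add(207984, Pow(Add(-129, -168), 2)), 146260) = Add(Add(207984, Pow(-297, 2)), 146260) = Add(Add(207984, 88209), 146260) = Add(296193, 146260) = 442453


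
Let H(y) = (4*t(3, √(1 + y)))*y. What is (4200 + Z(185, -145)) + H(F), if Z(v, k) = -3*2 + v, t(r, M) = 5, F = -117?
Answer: 2039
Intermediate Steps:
Z(v, k) = -6 + v
H(y) = 20*y (H(y) = (4*5)*y = 20*y)
(4200 + Z(185, -145)) + H(F) = (4200 + (-6 + 185)) + 20*(-117) = (4200 + 179) - 2340 = 4379 - 2340 = 2039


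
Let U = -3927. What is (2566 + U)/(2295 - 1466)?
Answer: -1361/829 ≈ -1.6417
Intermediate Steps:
(2566 + U)/(2295 - 1466) = (2566 - 3927)/(2295 - 1466) = -1361/829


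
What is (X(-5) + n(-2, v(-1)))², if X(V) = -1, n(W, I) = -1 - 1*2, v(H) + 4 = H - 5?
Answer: 16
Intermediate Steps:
v(H) = -9 + H (v(H) = -4 + (H - 5) = -4 + (-5 + H) = -9 + H)
n(W, I) = -3 (n(W, I) = -1 - 2 = -3)
(X(-5) + n(-2, v(-1)))² = (-1 - 3)² = (-4)² = 16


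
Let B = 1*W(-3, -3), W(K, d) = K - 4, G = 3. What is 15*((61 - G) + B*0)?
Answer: 870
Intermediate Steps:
W(K, d) = -4 + K
B = -7 (B = 1*(-4 - 3) = 1*(-7) = -7)
15*((61 - G) + B*0) = 15*((61 - 1*3) - 7*0) = 15*((61 - 3) + 0) = 15*(58 + 0) = 15*58 = 870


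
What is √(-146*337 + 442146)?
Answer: 4*√24559 ≈ 626.85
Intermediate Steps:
√(-146*337 + 442146) = √(-49202 + 442146) = √392944 = 4*√24559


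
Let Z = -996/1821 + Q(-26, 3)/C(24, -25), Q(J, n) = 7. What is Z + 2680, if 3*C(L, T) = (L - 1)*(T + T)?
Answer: 1870379453/698050 ≈ 2679.4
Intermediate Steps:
C(L, T) = 2*T*(-1 + L)/3 (C(L, T) = ((L - 1)*(T + T))/3 = ((-1 + L)*(2*T))/3 = (2*T*(-1 + L))/3 = 2*T*(-1 + L)/3)
Z = -394547/698050 (Z = -996/1821 + 7/(((⅔)*(-25)*(-1 + 24))) = -996*1/1821 + 7/(((⅔)*(-25)*23)) = -332/607 + 7/(-1150/3) = -332/607 + 7*(-3/1150) = -332/607 - 21/1150 = -394547/698050 ≈ -0.56521)
Z + 2680 = -394547/698050 + 2680 = 1870379453/698050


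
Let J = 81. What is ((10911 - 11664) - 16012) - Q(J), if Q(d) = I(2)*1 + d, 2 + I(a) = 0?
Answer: -16844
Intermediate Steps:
I(a) = -2 (I(a) = -2 + 0 = -2)
Q(d) = -2 + d (Q(d) = -2*1 + d = -2 + d)
((10911 - 11664) - 16012) - Q(J) = ((10911 - 11664) - 16012) - (-2 + 81) = (-753 - 16012) - 1*79 = -16765 - 79 = -16844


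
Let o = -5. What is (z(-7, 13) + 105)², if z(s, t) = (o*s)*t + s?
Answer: 305809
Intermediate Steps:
z(s, t) = s - 5*s*t (z(s, t) = (-5*s)*t + s = -5*s*t + s = s - 5*s*t)
(z(-7, 13) + 105)² = (-7*(1 - 5*13) + 105)² = (-7*(1 - 65) + 105)² = (-7*(-64) + 105)² = (448 + 105)² = 553² = 305809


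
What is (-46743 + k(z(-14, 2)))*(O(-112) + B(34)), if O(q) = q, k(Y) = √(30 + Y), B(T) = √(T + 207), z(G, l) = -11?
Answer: (112 - √241)*(46743 - √19) ≈ 4.5092e+6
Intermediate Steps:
B(T) = √(207 + T)
(-46743 + k(z(-14, 2)))*(O(-112) + B(34)) = (-46743 + √(30 - 11))*(-112 + √(207 + 34)) = (-46743 + √19)*(-112 + √241)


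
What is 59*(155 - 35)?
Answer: 7080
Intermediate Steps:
59*(155 - 35) = 59*120 = 7080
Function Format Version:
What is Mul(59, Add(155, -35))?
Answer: 7080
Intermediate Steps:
Mul(59, Add(155, -35)) = Mul(59, 120) = 7080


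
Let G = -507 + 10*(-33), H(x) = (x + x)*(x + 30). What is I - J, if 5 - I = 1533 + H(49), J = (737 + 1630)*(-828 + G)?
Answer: 3931785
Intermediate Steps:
H(x) = 2*x*(30 + x) (H(x) = (2*x)*(30 + x) = 2*x*(30 + x))
G = -837 (G = -507 - 330 = -837)
J = -3941055 (J = (737 + 1630)*(-828 - 837) = 2367*(-1665) = -3941055)
I = -9270 (I = 5 - (1533 + 2*49*(30 + 49)) = 5 - (1533 + 2*49*79) = 5 - (1533 + 7742) = 5 - 1*9275 = 5 - 9275 = -9270)
I - J = -9270 - 1*(-3941055) = -9270 + 3941055 = 3931785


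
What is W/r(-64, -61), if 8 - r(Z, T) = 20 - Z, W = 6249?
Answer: -6249/76 ≈ -82.224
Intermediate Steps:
r(Z, T) = -12 + Z (r(Z, T) = 8 - (20 - Z) = 8 + (-20 + Z) = -12 + Z)
W/r(-64, -61) = 6249/(-12 - 64) = 6249/(-76) = 6249*(-1/76) = -6249/76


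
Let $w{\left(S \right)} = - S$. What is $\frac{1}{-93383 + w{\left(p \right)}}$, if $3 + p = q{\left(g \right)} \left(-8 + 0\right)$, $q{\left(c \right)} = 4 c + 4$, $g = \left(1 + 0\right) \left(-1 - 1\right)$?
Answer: $- \frac{1}{93412} \approx -1.0705 \cdot 10^{-5}$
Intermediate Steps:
$g = -2$ ($g = 1 \left(-2\right) = -2$)
$q{\left(c \right)} = 4 + 4 c$
$p = 29$ ($p = -3 + \left(4 + 4 \left(-2\right)\right) \left(-8 + 0\right) = -3 + \left(4 - 8\right) \left(-8\right) = -3 - -32 = -3 + 32 = 29$)
$\frac{1}{-93383 + w{\left(p \right)}} = \frac{1}{-93383 - 29} = \frac{1}{-93412} = - \frac{1}{93412}$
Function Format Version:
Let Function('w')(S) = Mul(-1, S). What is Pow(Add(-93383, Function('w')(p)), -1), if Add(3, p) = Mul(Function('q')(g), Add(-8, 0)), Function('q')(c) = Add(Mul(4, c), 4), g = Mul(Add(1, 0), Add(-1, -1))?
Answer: Rational(-1, 93412) ≈ -1.0705e-5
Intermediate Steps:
g = -2 (g = Mul(1, -2) = -2)
Function('q')(c) = Add(4, Mul(4, c))
p = 29 (p = Add(-3, Mul(Add(4, Mul(4, -2)), Add(-8, 0))) = Add(-3, Mul(Add(4, -8), -8)) = Add(-3, Mul(-4, -8)) = Add(-3, 32) = 29)
Pow(Add(-93383, Function('w')(p)), -1) = Pow(Add(-93383, Mul(-1, 29)), -1) = Pow(Add(-93383, -29), -1) = Pow(-93412, -1) = Rational(-1, 93412)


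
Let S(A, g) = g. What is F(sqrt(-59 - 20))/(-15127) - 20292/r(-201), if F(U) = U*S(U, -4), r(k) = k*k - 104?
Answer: -20292/40297 + 4*I*sqrt(79)/15127 ≈ -0.50356 + 0.0023503*I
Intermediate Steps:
r(k) = -104 + k**2 (r(k) = k**2 - 104 = -104 + k**2)
F(U) = -4*U (F(U) = U*(-4) = -4*U)
F(sqrt(-59 - 20))/(-15127) - 20292/r(-201) = -4*sqrt(-59 - 20)/(-15127) - 20292/(-104 + (-201)**2) = -4*I*sqrt(79)*(-1/15127) - 20292/(-104 + 40401) = -4*I*sqrt(79)*(-1/15127) - 20292/40297 = -4*I*sqrt(79)*(-1/15127) - 20292*1/40297 = 4*I*sqrt(79)/15127 - 20292/40297 = -20292/40297 + 4*I*sqrt(79)/15127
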